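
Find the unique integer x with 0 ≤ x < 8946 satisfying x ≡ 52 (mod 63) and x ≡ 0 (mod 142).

2698

Write x = 52 + 63·k. Then 63·k ≡ 0 − 52 ≡ 90 (mod 142).
Need 63⁻¹ mod 142. Extended Euclid on (142, 63):
142 = 2×63 + 16
63 = 3×16 + 15
16 = 1×15 + 1
15 = 15×1 + 0
Back-substitute:
1 = 16 − 15
1 = −63 + 4·16
1 = 4·142 − 9·63
63⁻¹ ≡ 133 (mod 142), so k ≡ 133·90 ≡ 42 (mod 142).
x = 52 + 63·42 = 2698.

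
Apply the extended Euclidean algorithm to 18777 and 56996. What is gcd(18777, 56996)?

Apply Euclid's algorithm to 56996 and 18777:
56996 = 3·18777 + 665
18777 = 28·665 + 157
665 = 4·157 + 37
157 = 4·37 + 9
37 = 4·9 + 1
9 = 9·1 + 0
gcd(18777, 56996) = 1.
Express as a combination:
1 = 37 − 4·9
1 = −4·157 + 17·37
1 = 17·665 − 72·157
1 = −72·18777 + 2033·665
1 = 2033·56996 − 6171·18777
So 1 = (2033)·56996 + (-6171)·18777.

1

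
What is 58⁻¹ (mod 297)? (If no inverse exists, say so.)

gcd(297, 58) by repeated division:
297 = 5·58 + 7
58 = 8·7 + 2
7 = 3·2 + 1
2 = 2·1 + 0
gcd = 1, so the inverse exists. Back-substitute:
1 = 7 − 3·2
1 = −3·58 + 25·7
1 = 25·297 − 128·58
So 58·(-128) ≡ 1 (mod 297), and -128 ≡ 169 (mod 297).

169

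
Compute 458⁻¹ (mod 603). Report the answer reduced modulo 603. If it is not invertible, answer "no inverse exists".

Run Euclid on (603, 458):
603 = 1·458 + 145
458 = 3·145 + 23
145 = 6·23 + 7
23 = 3·7 + 2
7 = 3·2 + 1
2 = 2·1 + 0
Since gcd(458, 603) = 1, back-substitute to write 1 as a combination:
1 = 7 − 3·2
1 = −3·23 + 10·7
1 = 10·145 − 63·23
1 = −63·458 + 199·145
1 = 199·603 − 262·458
So 458·(-262) ≡ 1 (mod 603), and -262 ≡ 341 (mod 603).

341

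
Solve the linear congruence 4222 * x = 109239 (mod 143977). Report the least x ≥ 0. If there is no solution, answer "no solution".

First find gcd(4222, 143977):
143977 = 34·4222 + 429
4222 = 9·429 + 361
429 = 1·361 + 68
361 = 5·68 + 21
68 = 3·21 + 5
21 = 4·5 + 1
5 = 5·1 + 0
gcd = 1, so a unique solution mod 143977 exists.
Back-substitute for the Bézout coefficients:
1 = 21 − 4·5
1 = −4·68 + 13·21
1 = 13·361 − 69·68
1 = −69·429 + 82·361
1 = 82·4222 − 807·429
1 = −807·143977 + 27520·4222
So 4222·(27520) ≡ 1 (mod 143977), giving 4222⁻¹ ≡ 27520.
x ≡ 4222⁻¹·109239 ≡ 27520·109239 ≡ 17520 (mod 143977).

17520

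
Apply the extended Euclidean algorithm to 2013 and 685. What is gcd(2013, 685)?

1

Euclidean algorithm:
2013 = 2*685 + 643
685 = 1*643 + 42
643 = 15*42 + 13
42 = 3*13 + 3
13 = 4*3 + 1
3 = 3*1 + 0
gcd(2013, 685) = 1.
Express as a combination:
1 = 13 − 4·3
1 = −4·42 + 13·13
1 = 13·643 − 199·42
1 = −199·685 + 212·643
1 = 212·2013 − 623·685
So 1 = (212)·2013 + (-623)·685.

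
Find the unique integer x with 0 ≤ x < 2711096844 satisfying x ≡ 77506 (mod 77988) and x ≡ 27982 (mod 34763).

Write x = 77506 + 77988·k. Then 77988·k ≡ 27982 − 77506 ≡ 20002 (mod 34763).
Need 77988⁻¹ mod 34763. Extended Euclid on (34763, 8462):
34763 = 4*8462 + 915
8462 = 9*915 + 227
915 = 4*227 + 7
227 = 32*7 + 3
7 = 2*3 + 1
3 = 3*1 + 0
Back-substitute:
1 = 7 − 2·3
1 = −2·227 + 65·7
1 = 65·915 − 262·227
1 = −262·8462 + 2423·915
1 = 2423·34763 − 9954·8462
77988⁻¹ ≡ 24809 (mod 34763), so k ≡ 24809·20002 ≡ 22556 (mod 34763).
x = 77506 + 77988·22556 = 1759174834.

1759174834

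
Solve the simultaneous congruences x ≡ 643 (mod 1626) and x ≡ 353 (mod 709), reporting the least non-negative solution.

763237

Write x = 643 + 1626·k. Then 1626·k ≡ 353 − 643 ≡ 419 (mod 709).
Need 1626⁻¹ mod 709. Extended Euclid on (709, 208):
709 = 3*208 + 85
208 = 2*85 + 38
85 = 2*38 + 9
38 = 4*9 + 2
9 = 4*2 + 1
2 = 2*1 + 0
Back-substitute:
1 = 9 − 4·2
1 = −4·38 + 17·9
1 = 17·85 − 38·38
1 = −38·208 + 93·85
1 = 93·709 − 317·208
1626⁻¹ ≡ 392 (mod 709), so k ≡ 392·419 ≡ 469 (mod 709).
x = 643 + 1626·469 = 763237.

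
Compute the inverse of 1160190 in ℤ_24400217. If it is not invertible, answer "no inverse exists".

7773288

Extended Euclidean algorithm:
24400217 = 21·1160190 + 36227
1160190 = 32·36227 + 926
36227 = 39·926 + 113
926 = 8·113 + 22
113 = 5·22 + 3
22 = 7·3 + 1
3 = 3·1 + 0
The gcd is 1. Working backward:
1 = 22 − 7·3
1 = −7·113 + 36·22
1 = 36·926 − 295·113
1 = −295·36227 + 11541·926
1 = 11541·1160190 − 369607·36227
1 = −369607·24400217 + 7773288·1160190
So 1160190·7773288 ≡ 1 (mod 24400217).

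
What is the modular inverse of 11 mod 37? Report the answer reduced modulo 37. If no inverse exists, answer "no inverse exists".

Run Euclid on (37, 11):
37 = 3*11 + 4
11 = 2*4 + 3
4 = 1*3 + 1
3 = 3*1 + 0
Since gcd(11, 37) = 1, back-substitute to write 1 as a combination:
1 = 4 − 3
1 = −11 + 3·4
1 = 3·37 − 10·11
Thus 11·(-10) ≡ 1 (mod 37); reducing, -10 mod 37 = 27.

27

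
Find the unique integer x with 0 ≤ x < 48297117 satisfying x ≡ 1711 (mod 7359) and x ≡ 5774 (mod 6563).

Write x = 1711 + 7359·k. Then 7359·k ≡ 5774 − 1711 ≡ 4063 (mod 6563).
Need 7359⁻¹ mod 6563. Extended Euclid on (6563, 796):
6563 = 8·796 + 195
796 = 4·195 + 16
195 = 12·16 + 3
16 = 5·3 + 1
3 = 3·1 + 0
Back-substitute:
1 = 16 − 5·3
1 = −5·195 + 61·16
1 = 61·796 − 249·195
1 = −249·6563 + 2053·796
7359⁻¹ ≡ 2053 (mod 6563), so k ≡ 2053·4063 ≡ 6329 (mod 6563).
x = 1711 + 7359·6329 = 46576822.

46576822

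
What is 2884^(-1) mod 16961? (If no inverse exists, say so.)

Euclidean algorithm on 16961, 2884:
16961 = 5×2884 + 2541
2884 = 1×2541 + 343
2541 = 7×343 + 140
343 = 2×140 + 63
140 = 2×63 + 14
63 = 4×14 + 7
14 = 2×7 + 0
The gcd is 7, not 1, hence no inverse exists.

no inverse exists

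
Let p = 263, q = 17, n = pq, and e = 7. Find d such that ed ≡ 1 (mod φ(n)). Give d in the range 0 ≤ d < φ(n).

φ(n) = (p−1)(q−1) = 262·16 = 4192.
Need d with 7·d ≡ 1 (mod 4192). Apply the extended Euclidean algorithm:
4192 = 598×7 + 6
7 = 1×6 + 1
6 = 6×1 + 0
Back-substitute:
1 = 7 − 6
1 = −4192 + 599·7
So 7·599 ≡ 1 (mod 4192), hence d = 599.

599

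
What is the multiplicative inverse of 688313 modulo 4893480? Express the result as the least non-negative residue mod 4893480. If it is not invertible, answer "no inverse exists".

529457

Extended Euclidean algorithm:
4893480 = 7·688313 + 75289
688313 = 9·75289 + 10712
75289 = 7·10712 + 305
10712 = 35·305 + 37
305 = 8·37 + 9
37 = 4·9 + 1
9 = 9·1 + 0
gcd = 1, so the inverse exists. Back-substitute:
1 = 37 − 4·9
1 = −4·305 + 33·37
1 = 33·10712 − 1159·305
1 = −1159·75289 + 8146·10712
1 = 8146·688313 − 74473·75289
1 = −74473·4893480 + 529457·688313
So 688313·529457 ≡ 1 (mod 4893480).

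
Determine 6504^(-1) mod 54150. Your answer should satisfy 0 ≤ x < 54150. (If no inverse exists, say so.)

Compute gcd(6504, 54150):
54150 = 8×6504 + 2118
6504 = 3×2118 + 150
2118 = 14×150 + 18
150 = 8×18 + 6
18 = 3×6 + 0
gcd(6504, 54150) = 6 ≠ 1, so 6504 has no multiplicative inverse modulo 54150.

no inverse exists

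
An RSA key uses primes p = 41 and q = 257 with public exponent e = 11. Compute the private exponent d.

931

φ(n) = (p−1)(q−1) = 40·256 = 10240.
Need d with 11·d ≡ 1 (mod 10240). Apply the extended Euclidean algorithm:
10240 = 930·11 + 10
11 = 1·10 + 1
10 = 10·1 + 0
Back-substitute:
1 = 11 − 10
1 = −10240 + 931·11
So 11·931 ≡ 1 (mod 10240), hence d = 931.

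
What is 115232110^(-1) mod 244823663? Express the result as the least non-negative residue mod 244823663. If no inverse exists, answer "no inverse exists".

no inverse exists

Compute gcd(115232110, 244823663):
244823663 = 2*115232110 + 14359443
115232110 = 8*14359443 + 356566
14359443 = 40*356566 + 96803
356566 = 3*96803 + 66157
96803 = 1*66157 + 30646
66157 = 2*30646 + 4865
30646 = 6*4865 + 1456
4865 = 3*1456 + 497
1456 = 2*497 + 462
497 = 1*462 + 35
462 = 13*35 + 7
35 = 5*7 + 0
Since gcd = 7 > 1, 115232110 is not a unit mod 244823663.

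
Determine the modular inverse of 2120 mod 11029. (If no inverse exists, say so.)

Apply the Euclidean algorithm to 11029 and 2120:
11029 = 5*2120 + 429
2120 = 4*429 + 404
429 = 1*404 + 25
404 = 16*25 + 4
25 = 6*4 + 1
4 = 4*1 + 0
gcd = 1, so the inverse exists. Back-substitute:
1 = 25 − 6·4
1 = −6·404 + 97·25
1 = 97·429 − 103·404
1 = −103·2120 + 509·429
1 = 509·11029 − 2648·2120
So 2120·(-2648) ≡ 1 (mod 11029), and -2648 ≡ 8381 (mod 11029).

8381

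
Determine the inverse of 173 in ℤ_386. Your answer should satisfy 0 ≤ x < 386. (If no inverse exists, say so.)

Extended Euclidean algorithm:
386 = 2×173 + 40
173 = 4×40 + 13
40 = 3×13 + 1
13 = 13×1 + 0
Since gcd(173, 386) = 1, back-substitute to write 1 as a combination:
1 = 40 − 3·13
1 = −3·173 + 13·40
1 = 13·386 − 29·173
So 173·(-29) ≡ 1 (mod 386), and -29 ≡ 357 (mod 386).

357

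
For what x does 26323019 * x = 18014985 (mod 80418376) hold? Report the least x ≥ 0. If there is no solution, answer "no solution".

8570819

First find gcd(26323019, 80418376):
80418376 = 3×26323019 + 1449319
26323019 = 18×1449319 + 235277
1449319 = 6×235277 + 37657
235277 = 6×37657 + 9335
37657 = 4×9335 + 317
9335 = 29×317 + 142
317 = 2×142 + 33
142 = 4×33 + 10
33 = 3×10 + 3
10 = 3×3 + 1
3 = 3×1 + 0
gcd = 1, so a unique solution mod 80418376 exists.
Back-substitute for the Bézout coefficients:
1 = 10 − 3·3
1 = −3·33 + 10·10
1 = 10·142 − 43·33
1 = −43·317 + 96·142
1 = 96·9335 − 2827·317
1 = −2827·37657 + 11404·9335
1 = 11404·235277 − 71251·37657
1 = −71251·1449319 + 438910·235277
1 = 438910·26323019 − 7971631·1449319
1 = −7971631·80418376 + 24353803·26323019
So 26323019·(24353803) ≡ 1 (mod 80418376), giving 26323019⁻¹ ≡ 24353803.
x ≡ 26323019⁻¹·18014985 ≡ 24353803·18014985 ≡ 8570819 (mod 80418376).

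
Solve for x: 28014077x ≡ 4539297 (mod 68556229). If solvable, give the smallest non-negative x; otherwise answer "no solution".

7221048

First find gcd(28014077, 68556229):
68556229 = 2*28014077 + 12528075
28014077 = 2*12528075 + 2957927
12528075 = 4*2957927 + 696367
2957927 = 4*696367 + 172459
696367 = 4*172459 + 6531
172459 = 26*6531 + 2653
6531 = 2*2653 + 1225
2653 = 2*1225 + 203
1225 = 6*203 + 7
203 = 29*7 + 0
gcd = 7 and 7 | 4539297, so solutions exist. Divide through by 7: 4002011x ≡ 648471 (mod 9793747).
Now find 4002011⁻¹ mod 9793747:
9793747 = 2·4002011 + 1789725
4002011 = 2·1789725 + 422561
1789725 = 4·422561 + 99481
422561 = 4·99481 + 24637
99481 = 4·24637 + 933
24637 = 26·933 + 379
933 = 2·379 + 175
379 = 2·175 + 29
175 = 6·29 + 1
29 = 29·1 + 0
Back-substitute:
1 = 175 − 6·29
1 = −6·379 + 13·175
1 = 13·933 − 32·379
1 = −32·24637 + 845·933
1 = 845·99481 − 3412·24637
1 = −3412·422561 + 14493·99481
1 = 14493·1789725 − 61384·422561
1 = −61384·4002011 + 137261·1789725
1 = 137261·9793747 − 335906·4002011
So 4002011·(-335906) ≡ 1 (mod 9793747), i.e. 4002011⁻¹ ≡ 9457841.
Then x ≡ 9457841·648471 ≡ 7221048 (mod 9793747); the smallest non-negative solution is x = 7221048.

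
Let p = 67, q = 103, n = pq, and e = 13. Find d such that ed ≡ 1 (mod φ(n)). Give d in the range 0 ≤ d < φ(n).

φ(n) = (p−1)(q−1) = 66·102 = 6732.
Need d with 13·d ≡ 1 (mod 6732). Apply the extended Euclidean algorithm:
6732 = 517·13 + 11
13 = 1·11 + 2
11 = 5·2 + 1
2 = 2·1 + 0
Back-substitute:
1 = 11 − 5·2
1 = −5·13 + 6·11
1 = 6·6732 − 3107·13
So 13·(-3107) ≡ 1 (mod 6732), hence d ≡ -3107 ≡ 3625 (mod 6732).

3625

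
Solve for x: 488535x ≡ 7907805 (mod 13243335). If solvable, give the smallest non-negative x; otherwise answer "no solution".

First find gcd(488535, 13243335):
13243335 = 27·488535 + 52890
488535 = 9·52890 + 12525
52890 = 4·12525 + 2790
12525 = 4·2790 + 1365
2790 = 2·1365 + 60
1365 = 22·60 + 45
60 = 1·45 + 15
45 = 3·15 + 0
gcd = 15 and 15 | 7907805, so solutions exist. Divide through by 15: 32569x ≡ 527187 (mod 882889).
Now find 32569⁻¹ mod 882889:
882889 = 27·32569 + 3526
32569 = 9·3526 + 835
3526 = 4·835 + 186
835 = 4·186 + 91
186 = 2·91 + 4
91 = 22·4 + 3
4 = 1·3 + 1
3 = 3·1 + 0
Back-substitute:
1 = 4 − 3
1 = −91 + 23·4
1 = 23·186 − 47·91
1 = −47·835 + 211·186
1 = 211·3526 − 891·835
1 = −891·32569 + 8230·3526
1 = 8230·882889 − 223101·32569
So 32569·(-223101) ≡ 1 (mod 882889), i.e. 32569⁻¹ ≡ 659788.
Then x ≡ 659788·527187 ≡ 759915 (mod 882889); the smallest non-negative solution is x = 759915.

759915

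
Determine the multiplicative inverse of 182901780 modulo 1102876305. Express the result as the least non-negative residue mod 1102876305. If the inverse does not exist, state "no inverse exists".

no inverse exists

Euclidean algorithm on 1102876305, 182901780:
1102876305 = 6×182901780 + 5465625
182901780 = 33×5465625 + 2536155
5465625 = 2×2536155 + 393315
2536155 = 6×393315 + 176265
393315 = 2×176265 + 40785
176265 = 4×40785 + 13125
40785 = 3×13125 + 1410
13125 = 9×1410 + 435
1410 = 3×435 + 105
435 = 4×105 + 15
105 = 7×15 + 0
The gcd is 15, not 1, hence no inverse exists.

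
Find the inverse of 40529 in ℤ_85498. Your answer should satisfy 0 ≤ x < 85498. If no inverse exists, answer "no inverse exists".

66415

Extended Euclidean algorithm:
85498 = 2×40529 + 4440
40529 = 9×4440 + 569
4440 = 7×569 + 457
569 = 1×457 + 112
457 = 4×112 + 9
112 = 12×9 + 4
9 = 2×4 + 1
4 = 4×1 + 0
The gcd is 1. Working backward:
1 = 9 − 2·4
1 = −2·112 + 25·9
1 = 25·457 − 102·112
1 = −102·569 + 127·457
1 = 127·4440 − 991·569
1 = −991·40529 + 9046·4440
1 = 9046·85498 − 19083·40529
Hence 40529⁻¹ ≡ -19083 ≡ 66415 (mod 85498).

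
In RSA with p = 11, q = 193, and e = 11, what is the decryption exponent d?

φ(n) = (p−1)(q−1) = 10·192 = 1920.
Need d with 11·d ≡ 1 (mod 1920). Apply the extended Euclidean algorithm:
1920 = 174×11 + 6
11 = 1×6 + 5
6 = 1×5 + 1
5 = 5×1 + 0
Back-substitute:
1 = 6 − 5
1 = −11 + 2·6
1 = 2·1920 − 349·11
So 11·(-349) ≡ 1 (mod 1920), hence d ≡ -349 ≡ 1571 (mod 1920).

1571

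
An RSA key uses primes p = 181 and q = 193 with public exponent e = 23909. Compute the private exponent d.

6509

φ(n) = (p−1)(q−1) = 180·192 = 34560.
Need d with 23909·d ≡ 1 (mod 34560). Apply the extended Euclidean algorithm:
34560 = 1×23909 + 10651
23909 = 2×10651 + 2607
10651 = 4×2607 + 223
2607 = 11×223 + 154
223 = 1×154 + 69
154 = 2×69 + 16
69 = 4×16 + 5
16 = 3×5 + 1
5 = 5×1 + 0
Back-substitute:
1 = 16 − 3·5
1 = −3·69 + 13·16
1 = 13·154 − 29·69
1 = −29·223 + 42·154
1 = 42·2607 − 491·223
1 = −491·10651 + 2006·2607
1 = 2006·23909 − 4503·10651
1 = −4503·34560 + 6509·23909
So 23909·6509 ≡ 1 (mod 34560), hence d = 6509.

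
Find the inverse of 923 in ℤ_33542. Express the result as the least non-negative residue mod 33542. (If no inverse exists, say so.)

Run Euclid on (33542, 923):
33542 = 36×923 + 314
923 = 2×314 + 295
314 = 1×295 + 19
295 = 15×19 + 10
19 = 1×10 + 9
10 = 1×9 + 1
9 = 9×1 + 0
Since gcd(923, 33542) = 1, back-substitute to write 1 as a combination:
1 = 10 − 9
1 = −19 + 2·10
1 = 2·295 − 31·19
1 = −31·314 + 33·295
1 = 33·923 − 97·314
1 = −97·33542 + 3525·923
So 923·3525 ≡ 1 (mod 33542).

3525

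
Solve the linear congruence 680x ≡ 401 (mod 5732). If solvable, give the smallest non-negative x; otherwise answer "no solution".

no solution

gcd(680, 5732):
5732 = 8×680 + 292
680 = 2×292 + 96
292 = 3×96 + 4
96 = 24×4 + 0
gcd = 4, but 4 ∤ 401, so the congruence has no solution.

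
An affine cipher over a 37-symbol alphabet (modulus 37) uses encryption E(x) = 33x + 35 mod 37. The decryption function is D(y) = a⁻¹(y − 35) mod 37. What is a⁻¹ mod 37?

Apply the Euclidean algorithm to 37 and 33:
37 = 1×33 + 4
33 = 8×4 + 1
4 = 4×1 + 0
gcd = 1, so the inverse exists. Back-substitute:
1 = 33 − 8·4
1 = −8·37 + 9·33
So 33·9 ≡ 1 (mod 37).

9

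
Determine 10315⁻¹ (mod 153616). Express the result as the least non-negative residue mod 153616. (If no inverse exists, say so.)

Apply the Euclidean algorithm to 153616 and 10315:
153616 = 14·10315 + 9206
10315 = 1·9206 + 1109
9206 = 8·1109 + 334
1109 = 3·334 + 107
334 = 3·107 + 13
107 = 8·13 + 3
13 = 4·3 + 1
3 = 3·1 + 0
Since gcd(10315, 153616) = 1, back-substitute to write 1 as a combination:
1 = 13 − 4·3
1 = −4·107 + 33·13
1 = 33·334 − 103·107
1 = −103·1109 + 342·334
1 = 342·9206 − 2839·1109
1 = −2839·10315 + 3181·9206
1 = 3181·153616 − 47373·10315
Hence 10315⁻¹ ≡ -47373 ≡ 106243 (mod 153616).

106243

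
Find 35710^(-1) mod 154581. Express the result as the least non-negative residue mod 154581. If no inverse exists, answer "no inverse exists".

Apply the Euclidean algorithm to 154581 and 35710:
154581 = 4×35710 + 11741
35710 = 3×11741 + 487
11741 = 24×487 + 53
487 = 9×53 + 10
53 = 5×10 + 3
10 = 3×3 + 1
3 = 3×1 + 0
gcd = 1, so the inverse exists. Back-substitute:
1 = 10 − 3·3
1 = −3·53 + 16·10
1 = 16·487 − 147·53
1 = −147·11741 + 3544·487
1 = 3544·35710 − 10779·11741
1 = −10779·154581 + 46660·35710
So 35710·46660 ≡ 1 (mod 154581).

46660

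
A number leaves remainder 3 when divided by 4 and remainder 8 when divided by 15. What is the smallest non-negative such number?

23

Write x = 3 + 4·k. Then 4·k ≡ 8 − 3 ≡ 5 (mod 15).
Need 4⁻¹ mod 15. Extended Euclid on (15, 4):
15 = 3×4 + 3
4 = 1×3 + 1
3 = 3×1 + 0
Back-substitute:
1 = 4 − 3
1 = −15 + 4·4
4⁻¹ ≡ 4 (mod 15), so k ≡ 4·5 ≡ 5 (mod 15).
x = 3 + 4·5 = 23.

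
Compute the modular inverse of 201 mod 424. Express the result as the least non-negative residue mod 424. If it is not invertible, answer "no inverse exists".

289

gcd(424, 201) by repeated division:
424 = 2*201 + 22
201 = 9*22 + 3
22 = 7*3 + 1
3 = 3*1 + 0
Since gcd(201, 424) = 1, back-substitute to write 1 as a combination:
1 = 22 − 7·3
1 = −7·201 + 64·22
1 = 64·424 − 135·201
Thus 201·(-135) ≡ 1 (mod 424); reducing, -135 mod 424 = 289.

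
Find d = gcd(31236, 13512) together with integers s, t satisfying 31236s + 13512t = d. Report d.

Euclidean algorithm:
31236 = 2*13512 + 4212
13512 = 3*4212 + 876
4212 = 4*876 + 708
876 = 1*708 + 168
708 = 4*168 + 36
168 = 4*36 + 24
36 = 1*24 + 12
24 = 2*12 + 0
gcd(31236, 13512) = 12.
Working backward:
12 = 36 − 24
12 = −168 + 5·36
12 = 5·708 − 21·168
12 = −21·876 + 26·708
12 = 26·4212 − 125·876
12 = −125·13512 + 401·4212
12 = 401·31236 − 927·13512
So 12 = (401)·31236 + (-927)·13512.

12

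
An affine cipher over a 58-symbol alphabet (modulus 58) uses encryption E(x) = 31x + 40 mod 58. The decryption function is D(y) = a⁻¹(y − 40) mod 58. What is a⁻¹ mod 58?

gcd(58, 31) by repeated division:
58 = 1·31 + 27
31 = 1·27 + 4
27 = 6·4 + 3
4 = 1·3 + 1
3 = 3·1 + 0
The gcd is 1. Working backward:
1 = 4 − 3
1 = −27 + 7·4
1 = 7·31 − 8·27
1 = −8·58 + 15·31
So 31·15 ≡ 1 (mod 58).

15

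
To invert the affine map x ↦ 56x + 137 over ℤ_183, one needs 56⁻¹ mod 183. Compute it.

gcd(183, 56) by repeated division:
183 = 3×56 + 15
56 = 3×15 + 11
15 = 1×11 + 4
11 = 2×4 + 3
4 = 1×3 + 1
3 = 3×1 + 0
The gcd is 1. Working backward:
1 = 4 − 3
1 = −11 + 3·4
1 = 3·15 − 4·11
1 = −4·56 + 15·15
1 = 15·183 − 49·56
So 56·(-49) ≡ 1 (mod 183), and -49 ≡ 134 (mod 183).

134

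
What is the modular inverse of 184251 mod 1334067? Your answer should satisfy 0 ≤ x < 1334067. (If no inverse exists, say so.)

Euclidean algorithm on 1334067, 184251:
1334067 = 7×184251 + 44310
184251 = 4×44310 + 7011
44310 = 6×7011 + 2244
7011 = 3×2244 + 279
2244 = 8×279 + 12
279 = 23×12 + 3
12 = 4×3 + 0
The gcd is 3, not 1, hence no inverse exists.

no inverse exists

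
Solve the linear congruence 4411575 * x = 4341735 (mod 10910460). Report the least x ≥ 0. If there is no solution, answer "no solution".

306149

First find gcd(4411575, 10910460):
10910460 = 2·4411575 + 2087310
4411575 = 2·2087310 + 236955
2087310 = 8·236955 + 191670
236955 = 1·191670 + 45285
191670 = 4·45285 + 10530
45285 = 4·10530 + 3165
10530 = 3·3165 + 1035
3165 = 3·1035 + 60
1035 = 17·60 + 15
60 = 4·15 + 0
gcd = 15 and 15 | 4341735, so solutions exist. Divide through by 15: 294105x ≡ 289449 (mod 727364).
Now find 294105⁻¹ mod 727364:
727364 = 2·294105 + 139154
294105 = 2·139154 + 15797
139154 = 8·15797 + 12778
15797 = 1·12778 + 3019
12778 = 4·3019 + 702
3019 = 4·702 + 211
702 = 3·211 + 69
211 = 3·69 + 4
69 = 17·4 + 1
4 = 4·1 + 0
Back-substitute:
1 = 69 − 17·4
1 = −17·211 + 52·69
1 = 52·702 − 173·211
1 = −173·3019 + 744·702
1 = 744·12778 − 3149·3019
1 = −3149·15797 + 3893·12778
1 = 3893·139154 − 34293·15797
1 = −34293·294105 + 72479·139154
1 = 72479·727364 − 179251·294105
So 294105·(-179251) ≡ 1 (mod 727364), i.e. 294105⁻¹ ≡ 548113.
Then x ≡ 548113·289449 ≡ 306149 (mod 727364); the smallest non-negative solution is x = 306149.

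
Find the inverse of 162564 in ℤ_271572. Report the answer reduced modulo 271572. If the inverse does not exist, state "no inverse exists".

Euclidean algorithm on 271572, 162564:
271572 = 1×162564 + 109008
162564 = 1×109008 + 53556
109008 = 2×53556 + 1896
53556 = 28×1896 + 468
1896 = 4×468 + 24
468 = 19×24 + 12
24 = 2×12 + 0
gcd(162564, 271572) = 12 ≠ 1, so 162564 has no multiplicative inverse modulo 271572.

no inverse exists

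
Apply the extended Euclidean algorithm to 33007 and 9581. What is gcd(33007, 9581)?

13

Euclidean algorithm:
33007 = 3·9581 + 4264
9581 = 2·4264 + 1053
4264 = 4·1053 + 52
1053 = 20·52 + 13
52 = 4·13 + 0
gcd(33007, 9581) = 13.
Working backward:
13 = 1053 − 20·52
13 = −20·4264 + 81·1053
13 = 81·9581 − 182·4264
13 = −182·33007 + 627·9581
So 13 = (-182)·33007 + (627)·9581.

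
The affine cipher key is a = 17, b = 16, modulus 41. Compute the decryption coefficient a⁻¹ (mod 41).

Extended Euclidean algorithm:
41 = 2·17 + 7
17 = 2·7 + 3
7 = 2·3 + 1
3 = 3·1 + 0
The gcd is 1. Working backward:
1 = 7 − 2·3
1 = −2·17 + 5·7
1 = 5·41 − 12·17
So 17·(-12) ≡ 1 (mod 41), and -12 ≡ 29 (mod 41).

29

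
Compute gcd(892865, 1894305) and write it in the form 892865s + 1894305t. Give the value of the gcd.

Euclidean algorithm:
1894305 = 2·892865 + 108575
892865 = 8·108575 + 24265
108575 = 4·24265 + 11515
24265 = 2·11515 + 1235
11515 = 9·1235 + 400
1235 = 3·400 + 35
400 = 11·35 + 15
35 = 2·15 + 5
15 = 3·5 + 0
gcd(892865, 1894305) = 5.
Working backward:
5 = 35 − 2·15
5 = −2·400 + 23·35
5 = 23·1235 − 71·400
5 = −71·11515 + 662·1235
5 = 662·24265 − 1395·11515
5 = −1395·108575 + 6242·24265
5 = 6242·892865 − 51331·108575
5 = −51331·1894305 + 108904·892865
So 5 = (-51331)·1894305 + (108904)·892865.

5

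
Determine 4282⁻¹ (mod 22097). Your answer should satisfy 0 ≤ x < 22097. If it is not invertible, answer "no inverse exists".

2348

Apply the Euclidean algorithm to 22097 and 4282:
22097 = 5×4282 + 687
4282 = 6×687 + 160
687 = 4×160 + 47
160 = 3×47 + 19
47 = 2×19 + 9
19 = 2×9 + 1
9 = 9×1 + 0
Since gcd(4282, 22097) = 1, back-substitute to write 1 as a combination:
1 = 19 − 2·9
1 = −2·47 + 5·19
1 = 5·160 − 17·47
1 = −17·687 + 73·160
1 = 73·4282 − 455·687
1 = −455·22097 + 2348·4282
So 4282·2348 ≡ 1 (mod 22097).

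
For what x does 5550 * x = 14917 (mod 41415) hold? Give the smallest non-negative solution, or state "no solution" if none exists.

no solution

gcd(5550, 41415):
41415 = 7·5550 + 2565
5550 = 2·2565 + 420
2565 = 6·420 + 45
420 = 9·45 + 15
45 = 3·15 + 0
gcd = 15, but 15 ∤ 14917, so the congruence has no solution.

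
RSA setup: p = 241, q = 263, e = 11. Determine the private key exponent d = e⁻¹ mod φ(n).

45731

φ(n) = (p−1)(q−1) = 240·262 = 62880.
Need d with 11·d ≡ 1 (mod 62880). Apply the extended Euclidean algorithm:
62880 = 5716*11 + 4
11 = 2*4 + 3
4 = 1*3 + 1
3 = 3*1 + 0
Back-substitute:
1 = 4 − 3
1 = −11 + 3·4
1 = 3·62880 − 17149·11
So 11·(-17149) ≡ 1 (mod 62880), hence d ≡ -17149 ≡ 45731 (mod 62880).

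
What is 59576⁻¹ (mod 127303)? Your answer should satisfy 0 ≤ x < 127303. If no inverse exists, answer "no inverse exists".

Compute gcd(59576, 127303):
127303 = 2·59576 + 8151
59576 = 7·8151 + 2519
8151 = 3·2519 + 594
2519 = 4·594 + 143
594 = 4·143 + 22
143 = 6·22 + 11
22 = 2·11 + 0
gcd(59576, 127303) = 11 ≠ 1, so 59576 has no multiplicative inverse modulo 127303.

no inverse exists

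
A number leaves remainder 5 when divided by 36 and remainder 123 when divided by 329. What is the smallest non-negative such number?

11309

Write x = 5 + 36·k. Then 36·k ≡ 123 − 5 ≡ 118 (mod 329).
Need 36⁻¹ mod 329. Extended Euclid on (329, 36):
329 = 9*36 + 5
36 = 7*5 + 1
5 = 5*1 + 0
Back-substitute:
1 = 36 − 7·5
1 = −7·329 + 64·36
36⁻¹ ≡ 64 (mod 329), so k ≡ 64·118 ≡ 314 (mod 329).
x = 5 + 36·314 = 11309.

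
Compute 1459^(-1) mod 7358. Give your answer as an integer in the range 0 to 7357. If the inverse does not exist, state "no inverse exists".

Apply the Euclidean algorithm to 7358 and 1459:
7358 = 5·1459 + 63
1459 = 23·63 + 10
63 = 6·10 + 3
10 = 3·3 + 1
3 = 3·1 + 0
Since gcd(1459, 7358) = 1, back-substitute to write 1 as a combination:
1 = 10 − 3·3
1 = −3·63 + 19·10
1 = 19·1459 − 440·63
1 = −440·7358 + 2219·1459
So 1459·2219 ≡ 1 (mod 7358).

2219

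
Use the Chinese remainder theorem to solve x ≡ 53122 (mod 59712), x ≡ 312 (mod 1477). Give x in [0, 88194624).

28834306

Write x = 53122 + 59712·k. Then 59712·k ≡ 312 − 53122 ≡ 362 (mod 1477).
Need 59712⁻¹ mod 1477. Extended Euclid on (1477, 632):
1477 = 2·632 + 213
632 = 2·213 + 206
213 = 1·206 + 7
206 = 29·7 + 3
7 = 2·3 + 1
3 = 3·1 + 0
Back-substitute:
1 = 7 − 2·3
1 = −2·206 + 59·7
1 = 59·213 − 61·206
1 = −61·632 + 181·213
1 = 181·1477 − 423·632
59712⁻¹ ≡ 1054 (mod 1477), so k ≡ 1054·362 ≡ 482 (mod 1477).
x = 53122 + 59712·482 = 28834306.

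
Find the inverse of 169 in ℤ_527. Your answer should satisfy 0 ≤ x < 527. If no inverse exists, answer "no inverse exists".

237

Run Euclid on (527, 169):
527 = 3×169 + 20
169 = 8×20 + 9
20 = 2×9 + 2
9 = 4×2 + 1
2 = 2×1 + 0
gcd = 1, so the inverse exists. Back-substitute:
1 = 9 − 4·2
1 = −4·20 + 9·9
1 = 9·169 − 76·20
1 = −76·527 + 237·169
So 169·237 ≡ 1 (mod 527).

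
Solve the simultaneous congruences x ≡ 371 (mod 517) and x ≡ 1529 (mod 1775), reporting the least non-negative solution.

Write x = 371 + 517·k. Then 517·k ≡ 1529 − 371 ≡ 1158 (mod 1775).
Need 517⁻¹ mod 1775. Extended Euclid on (1775, 517):
1775 = 3*517 + 224
517 = 2*224 + 69
224 = 3*69 + 17
69 = 4*17 + 1
17 = 17*1 + 0
Back-substitute:
1 = 69 − 4·17
1 = −4·224 + 13·69
1 = 13·517 − 30·224
1 = −30·1775 + 103·517
517⁻¹ ≡ 103 (mod 1775), so k ≡ 103·1158 ≡ 349 (mod 1775).
x = 371 + 517·349 = 180804.

180804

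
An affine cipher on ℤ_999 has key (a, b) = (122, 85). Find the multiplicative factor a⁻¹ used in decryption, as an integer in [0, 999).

gcd(999, 122) by repeated division:
999 = 8×122 + 23
122 = 5×23 + 7
23 = 3×7 + 2
7 = 3×2 + 1
2 = 2×1 + 0
gcd = 1, so the inverse exists. Back-substitute:
1 = 7 − 3·2
1 = −3·23 + 10·7
1 = 10·122 − 53·23
1 = −53·999 + 434·122
So 122·434 ≡ 1 (mod 999).

434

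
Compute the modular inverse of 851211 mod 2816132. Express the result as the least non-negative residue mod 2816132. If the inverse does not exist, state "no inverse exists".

2227703

Extended Euclidean algorithm:
2816132 = 3×851211 + 262499
851211 = 3×262499 + 63714
262499 = 4×63714 + 7643
63714 = 8×7643 + 2570
7643 = 2×2570 + 2503
2570 = 1×2503 + 67
2503 = 37×67 + 24
67 = 2×24 + 19
24 = 1×19 + 5
19 = 3×5 + 4
5 = 1×4 + 1
4 = 4×1 + 0
Since gcd(851211, 2816132) = 1, back-substitute to write 1 as a combination:
1 = 5 − 4
1 = −19 + 4·5
1 = 4·24 − 5·19
1 = −5·67 + 14·24
1 = 14·2503 − 523·67
1 = −523·2570 + 537·2503
1 = 537·7643 − 1597·2570
1 = −1597·63714 + 13313·7643
1 = 13313·262499 − 54849·63714
1 = −54849·851211 + 177860·262499
1 = 177860·2816132 − 588429·851211
So 851211·(-588429) ≡ 1 (mod 2816132), and -588429 ≡ 2227703 (mod 2816132).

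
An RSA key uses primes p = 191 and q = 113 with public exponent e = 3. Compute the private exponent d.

φ(n) = (p−1)(q−1) = 190·112 = 21280.
Need d with 3·d ≡ 1 (mod 21280). Apply the extended Euclidean algorithm:
21280 = 7093·3 + 1
3 = 3·1 + 0
Back-substitute:
1 = 21280 − 7093·3
So 3·(-7093) ≡ 1 (mod 21280), hence d ≡ -7093 ≡ 14187 (mod 21280).

14187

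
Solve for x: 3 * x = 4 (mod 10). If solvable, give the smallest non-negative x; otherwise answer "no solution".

First find gcd(3, 10):
10 = 3×3 + 1
3 = 3×1 + 0
gcd = 1, so a unique solution mod 10 exists.
Back-substitute for the Bézout coefficients:
1 = 10 − 3·3
So 3·(-3) ≡ 1 (mod 10), giving 3⁻¹ ≡ 7.
x ≡ 3⁻¹·4 ≡ 7·4 ≡ 8 (mod 10).

8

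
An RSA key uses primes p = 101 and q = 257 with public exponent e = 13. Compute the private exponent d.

φ(n) = (p−1)(q−1) = 100·256 = 25600.
Need d with 13·d ≡ 1 (mod 25600). Apply the extended Euclidean algorithm:
25600 = 1969*13 + 3
13 = 4*3 + 1
3 = 3*1 + 0
Back-substitute:
1 = 13 − 4·3
1 = −4·25600 + 7877·13
So 13·7877 ≡ 1 (mod 25600), hence d = 7877.

7877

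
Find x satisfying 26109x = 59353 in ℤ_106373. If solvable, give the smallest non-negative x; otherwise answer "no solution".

First find gcd(26109, 106373):
106373 = 4*26109 + 1937
26109 = 13*1937 + 928
1937 = 2*928 + 81
928 = 11*81 + 37
81 = 2*37 + 7
37 = 5*7 + 2
7 = 3*2 + 1
2 = 2*1 + 0
gcd = 1, so a unique solution mod 106373 exists.
Back-substitute for the Bézout coefficients:
1 = 7 − 3·2
1 = −3·37 + 16·7
1 = 16·81 − 35·37
1 = −35·928 + 401·81
1 = 401·1937 − 837·928
1 = −837·26109 + 11282·1937
1 = 11282·106373 − 45965·26109
So 26109·(-45965) ≡ 1 (mod 106373), giving 26109⁻¹ ≡ 60408.
x ≡ 26109⁻¹·59353 ≡ 60408·59353 ≡ 94059 (mod 106373).

94059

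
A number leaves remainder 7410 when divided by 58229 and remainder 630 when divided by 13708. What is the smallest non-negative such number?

Write x = 7410 + 58229·k. Then 58229·k ≡ 630 − 7410 ≡ 6928 (mod 13708).
Need 58229⁻¹ mod 13708. Extended Euclid on (13708, 3397):
13708 = 4×3397 + 120
3397 = 28×120 + 37
120 = 3×37 + 9
37 = 4×9 + 1
9 = 9×1 + 0
Back-substitute:
1 = 37 − 4·9
1 = −4·120 + 13·37
1 = 13·3397 − 368·120
1 = −368·13708 + 1485·3397
58229⁻¹ ≡ 1485 (mod 13708), so k ≡ 1485·6928 ≡ 7080 (mod 13708).
x = 7410 + 58229·7080 = 412268730.

412268730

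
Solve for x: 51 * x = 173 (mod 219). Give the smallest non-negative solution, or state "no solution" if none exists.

gcd(51, 219):
219 = 4·51 + 15
51 = 3·15 + 6
15 = 2·6 + 3
6 = 2·3 + 0
gcd = 3, but 3 ∤ 173, so the congruence has no solution.

no solution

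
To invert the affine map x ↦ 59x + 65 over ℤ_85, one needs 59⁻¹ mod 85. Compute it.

gcd(85, 59) by repeated division:
85 = 1·59 + 26
59 = 2·26 + 7
26 = 3·7 + 5
7 = 1·5 + 2
5 = 2·2 + 1
2 = 2·1 + 0
gcd = 1, so the inverse exists. Back-substitute:
1 = 5 − 2·2
1 = −2·7 + 3·5
1 = 3·26 − 11·7
1 = −11·59 + 25·26
1 = 25·85 − 36·59
Thus 59·(-36) ≡ 1 (mod 85); reducing, -36 mod 85 = 49.

49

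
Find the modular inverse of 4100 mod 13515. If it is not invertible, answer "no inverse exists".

Compute gcd(4100, 13515):
13515 = 3·4100 + 1215
4100 = 3·1215 + 455
1215 = 2·455 + 305
455 = 1·305 + 150
305 = 2·150 + 5
150 = 30·5 + 0
Since gcd = 5 > 1, 4100 is not a unit mod 13515.

no inverse exists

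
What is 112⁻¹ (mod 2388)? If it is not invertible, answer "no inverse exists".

no inverse exists

Euclidean algorithm on 2388, 112:
2388 = 21·112 + 36
112 = 3·36 + 4
36 = 9·4 + 0
The gcd is 4, not 1, hence no inverse exists.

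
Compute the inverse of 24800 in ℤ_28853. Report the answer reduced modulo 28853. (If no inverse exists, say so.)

21969

Run Euclid on (28853, 24800):
28853 = 1×24800 + 4053
24800 = 6×4053 + 482
4053 = 8×482 + 197
482 = 2×197 + 88
197 = 2×88 + 21
88 = 4×21 + 4
21 = 5×4 + 1
4 = 4×1 + 0
gcd = 1, so the inverse exists. Back-substitute:
1 = 21 − 5·4
1 = −5·88 + 21·21
1 = 21·197 − 47·88
1 = −47·482 + 115·197
1 = 115·4053 − 967·482
1 = −967·24800 + 5917·4053
1 = 5917·28853 − 6884·24800
Hence 24800⁻¹ ≡ -6884 ≡ 21969 (mod 28853).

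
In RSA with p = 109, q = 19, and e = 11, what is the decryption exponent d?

707

φ(n) = (p−1)(q−1) = 108·18 = 1944.
Need d with 11·d ≡ 1 (mod 1944). Apply the extended Euclidean algorithm:
1944 = 176*11 + 8
11 = 1*8 + 3
8 = 2*3 + 2
3 = 1*2 + 1
2 = 2*1 + 0
Back-substitute:
1 = 3 − 2
1 = −8 + 3·3
1 = 3·11 − 4·8
1 = −4·1944 + 707·11
So 11·707 ≡ 1 (mod 1944), hence d = 707.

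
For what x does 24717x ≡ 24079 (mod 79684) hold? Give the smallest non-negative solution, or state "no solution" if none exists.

First find gcd(24717, 79684):
79684 = 3*24717 + 5533
24717 = 4*5533 + 2585
5533 = 2*2585 + 363
2585 = 7*363 + 44
363 = 8*44 + 11
44 = 4*11 + 0
gcd = 11 and 11 | 24079, so solutions exist. Divide through by 11: 2247x ≡ 2189 (mod 7244).
Now find 2247⁻¹ mod 7244:
7244 = 3·2247 + 503
2247 = 4·503 + 235
503 = 2·235 + 33
235 = 7·33 + 4
33 = 8·4 + 1
4 = 4·1 + 0
Back-substitute:
1 = 33 − 8·4
1 = −8·235 + 57·33
1 = 57·503 − 122·235
1 = −122·2247 + 545·503
1 = 545·7244 − 1757·2247
So 2247·(-1757) ≡ 1 (mod 7244), i.e. 2247⁻¹ ≡ 5487.
Then x ≡ 5487·2189 ≡ 491 (mod 7244); the smallest non-negative solution is x = 491.

491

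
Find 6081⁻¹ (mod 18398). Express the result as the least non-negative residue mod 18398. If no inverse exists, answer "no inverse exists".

Extended Euclidean algorithm:
18398 = 3*6081 + 155
6081 = 39*155 + 36
155 = 4*36 + 11
36 = 3*11 + 3
11 = 3*3 + 2
3 = 1*2 + 1
2 = 2*1 + 0
Since gcd(6081, 18398) = 1, back-substitute to write 1 as a combination:
1 = 3 − 2
1 = −11 + 4·3
1 = 4·36 − 13·11
1 = −13·155 + 56·36
1 = 56·6081 − 2197·155
1 = −2197·18398 + 6647·6081
So 6081·6647 ≡ 1 (mod 18398).

6647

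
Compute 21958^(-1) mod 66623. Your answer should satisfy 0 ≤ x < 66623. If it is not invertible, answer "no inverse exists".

Extended Euclidean algorithm:
66623 = 3·21958 + 749
21958 = 29·749 + 237
749 = 3·237 + 38
237 = 6·38 + 9
38 = 4·9 + 2
9 = 4·2 + 1
2 = 2·1 + 0
The gcd is 1. Working backward:
1 = 9 − 4·2
1 = −4·38 + 17·9
1 = 17·237 − 106·38
1 = −106·749 + 335·237
1 = 335·21958 − 9821·749
1 = −9821·66623 + 29798·21958
So 21958·29798 ≡ 1 (mod 66623).

29798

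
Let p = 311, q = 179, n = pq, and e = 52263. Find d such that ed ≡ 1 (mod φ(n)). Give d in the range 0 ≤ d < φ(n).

φ(n) = (p−1)(q−1) = 310·178 = 55180.
Need d with 52263·d ≡ 1 (mod 55180). Apply the extended Euclidean algorithm:
55180 = 1·52263 + 2917
52263 = 17·2917 + 2674
2917 = 1·2674 + 243
2674 = 11·243 + 1
243 = 243·1 + 0
Back-substitute:
1 = 2674 − 11·243
1 = −11·2917 + 12·2674
1 = 12·52263 − 215·2917
1 = −215·55180 + 227·52263
So 52263·227 ≡ 1 (mod 55180), hence d = 227.

227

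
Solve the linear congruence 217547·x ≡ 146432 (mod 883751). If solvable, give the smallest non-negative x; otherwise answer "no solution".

20938

First find gcd(217547, 883751):
883751 = 4·217547 + 13563
217547 = 16·13563 + 539
13563 = 25·539 + 88
539 = 6·88 + 11
88 = 8·11 + 0
gcd = 11 and 11 | 146432, so solutions exist. Divide through by 11: 19777x ≡ 13312 (mod 80341).
Now find 19777⁻¹ mod 80341:
80341 = 4·19777 + 1233
19777 = 16·1233 + 49
1233 = 25·49 + 8
49 = 6·8 + 1
8 = 8·1 + 0
Back-substitute:
1 = 49 − 6·8
1 = −6·1233 + 151·49
1 = 151·19777 − 2422·1233
1 = −2422·80341 + 9839·19777
So 19777⁻¹ ≡ 9839 (mod 80341).
Then x ≡ 9839·13312 ≡ 20938 (mod 80341); the smallest non-negative solution is x = 20938.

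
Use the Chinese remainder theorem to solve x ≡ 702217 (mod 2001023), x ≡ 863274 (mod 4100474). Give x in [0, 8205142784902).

Write x = 702217 + 2001023·k. Then 2001023·k ≡ 863274 − 702217 ≡ 161057 (mod 4100474).
Need 2001023⁻¹ mod 4100474. Extended Euclid on (4100474, 2001023):
4100474 = 2·2001023 + 98428
2001023 = 20·98428 + 32463
98428 = 3·32463 + 1039
32463 = 31·1039 + 254
1039 = 4·254 + 23
254 = 11·23 + 1
23 = 23·1 + 0
Back-substitute:
1 = 254 − 11·23
1 = −11·1039 + 45·254
1 = 45·32463 − 1406·1039
1 = −1406·98428 + 4263·32463
1 = 4263·2001023 − 86666·98428
1 = −86666·4100474 + 177595·2001023
2001023⁻¹ ≡ 177595 (mod 4100474), so k ≡ 177595·161057 ≡ 2111765 (mod 4100474).
x = 702217 + 2001023·2111765 = 4225691037812.

4225691037812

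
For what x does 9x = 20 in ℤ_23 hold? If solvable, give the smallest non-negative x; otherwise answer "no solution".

15

First find gcd(9, 23):
23 = 2*9 + 5
9 = 1*5 + 4
5 = 1*4 + 1
4 = 4*1 + 0
gcd = 1, so a unique solution mod 23 exists.
Back-substitute for the Bézout coefficients:
1 = 5 − 4
1 = −9 + 2·5
1 = 2·23 − 5·9
So 9·(-5) ≡ 1 (mod 23), giving 9⁻¹ ≡ 18.
x ≡ 9⁻¹·20 ≡ 18·20 ≡ 15 (mod 23).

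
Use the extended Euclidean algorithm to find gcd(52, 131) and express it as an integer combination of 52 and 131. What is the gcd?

1

Apply Euclid's algorithm to 131 and 52:
131 = 2×52 + 27
52 = 1×27 + 25
27 = 1×25 + 2
25 = 12×2 + 1
2 = 2×1 + 0
gcd(52, 131) = 1.
Back-substituting:
1 = 25 − 12·2
1 = −12·27 + 13·25
1 = 13·52 − 25·27
1 = −25·131 + 63·52
So 1 = (-25)·131 + (63)·52.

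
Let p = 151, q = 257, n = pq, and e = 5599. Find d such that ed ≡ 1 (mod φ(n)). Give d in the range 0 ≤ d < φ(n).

φ(n) = (p−1)(q−1) = 150·256 = 38400.
Need d with 5599·d ≡ 1 (mod 38400). Apply the extended Euclidean algorithm:
38400 = 6*5599 + 4806
5599 = 1*4806 + 793
4806 = 6*793 + 48
793 = 16*48 + 25
48 = 1*25 + 23
25 = 1*23 + 2
23 = 11*2 + 1
2 = 2*1 + 0
Back-substitute:
1 = 23 − 11·2
1 = −11·25 + 12·23
1 = 12·48 − 23·25
1 = −23·793 + 380·48
1 = 380·4806 − 2303·793
1 = −2303·5599 + 2683·4806
1 = 2683·38400 − 18401·5599
So 5599·(-18401) ≡ 1 (mod 38400), hence d ≡ -18401 ≡ 19999 (mod 38400).

19999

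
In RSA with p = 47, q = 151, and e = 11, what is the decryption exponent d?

φ(n) = (p−1)(q−1) = 46·150 = 6900.
Need d with 11·d ≡ 1 (mod 6900). Apply the extended Euclidean algorithm:
6900 = 627*11 + 3
11 = 3*3 + 2
3 = 1*2 + 1
2 = 2*1 + 0
Back-substitute:
1 = 3 − 2
1 = −11 + 4·3
1 = 4·6900 − 2509·11
So 11·(-2509) ≡ 1 (mod 6900), hence d ≡ -2509 ≡ 4391 (mod 6900).

4391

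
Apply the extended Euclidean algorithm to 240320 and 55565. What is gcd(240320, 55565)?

5

Repeated division:
240320 = 4*55565 + 18060
55565 = 3*18060 + 1385
18060 = 13*1385 + 55
1385 = 25*55 + 10
55 = 5*10 + 5
10 = 2*5 + 0
gcd(240320, 55565) = 5.
Express as a combination:
5 = 55 − 5·10
5 = −5·1385 + 126·55
5 = 126·18060 − 1643·1385
5 = −1643·55565 + 5055·18060
5 = 5055·240320 − 21863·55565
So 5 = (5055)·240320 + (-21863)·55565.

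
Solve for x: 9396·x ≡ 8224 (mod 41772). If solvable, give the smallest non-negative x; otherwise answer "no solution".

no solution

gcd(9396, 41772):
41772 = 4·9396 + 4188
9396 = 2·4188 + 1020
4188 = 4·1020 + 108
1020 = 9·108 + 48
108 = 2·48 + 12
48 = 4·12 + 0
gcd = 12, but 12 ∤ 8224, so the congruence has no solution.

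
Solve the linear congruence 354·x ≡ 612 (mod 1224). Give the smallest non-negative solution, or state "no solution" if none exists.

102

First find gcd(354, 1224):
1224 = 3×354 + 162
354 = 2×162 + 30
162 = 5×30 + 12
30 = 2×12 + 6
12 = 2×6 + 0
gcd = 6 and 6 | 612, so solutions exist. Divide through by 6: 59x ≡ 102 (mod 204).
Now find 59⁻¹ mod 204:
204 = 3×59 + 27
59 = 2×27 + 5
27 = 5×5 + 2
5 = 2×2 + 1
2 = 2×1 + 0
Back-substitute:
1 = 5 − 2·2
1 = −2·27 + 11·5
1 = 11·59 − 24·27
1 = −24·204 + 83·59
So 59⁻¹ ≡ 83 (mod 204).
Then x ≡ 83·102 ≡ 102 (mod 204); the smallest non-negative solution is x = 102.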